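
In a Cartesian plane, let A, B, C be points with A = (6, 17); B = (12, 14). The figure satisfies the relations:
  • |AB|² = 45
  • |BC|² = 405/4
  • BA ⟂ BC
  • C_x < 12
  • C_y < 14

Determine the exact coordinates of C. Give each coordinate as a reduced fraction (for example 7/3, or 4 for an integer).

C = (15/2, 5)

1. C_x = 15/2  [[BA ⟂ BC ⇒ -6x+3y+30=0] ∩ [|C−(12, 14)|²=405/4]]
2. C_y = 5  [[BA ⟂ BC ⇒ -6x+3y+30=0] ∩ [|C−(12, 14)|²=405/4]]
   so C = (15/2, 5)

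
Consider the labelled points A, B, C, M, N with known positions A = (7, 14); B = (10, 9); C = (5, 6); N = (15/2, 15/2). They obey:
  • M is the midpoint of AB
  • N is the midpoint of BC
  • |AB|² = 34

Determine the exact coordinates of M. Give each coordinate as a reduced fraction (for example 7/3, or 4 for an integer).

1. M_x = 17/2  [2·M = A+B = (7, 14)+(10, 9)]
2. M_y = 23/2  [2·M = A+B = (7, 14)+(10, 9)]
   so M = (17/2, 23/2)

M = (17/2, 23/2)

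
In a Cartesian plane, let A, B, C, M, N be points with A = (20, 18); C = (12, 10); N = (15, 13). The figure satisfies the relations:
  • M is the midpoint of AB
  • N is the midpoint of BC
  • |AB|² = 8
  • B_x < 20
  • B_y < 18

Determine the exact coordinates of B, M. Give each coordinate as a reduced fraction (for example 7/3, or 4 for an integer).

B = (18, 16)
M = (19, 17)

1. B_x = 18  [B = 2·N−C = 2·(15, 13)−(12, 10)]
2. B_y = 16  [B = 2·N−C = 2·(15, 13)−(12, 10)]
   so B = (18, 16)
3. M_x = 19  [2·M = A+B = (20, 18)+(18, 16)]
4. M_y = 17  [2·M = A+B = (20, 18)+(18, 16)]
   so M = (19, 17)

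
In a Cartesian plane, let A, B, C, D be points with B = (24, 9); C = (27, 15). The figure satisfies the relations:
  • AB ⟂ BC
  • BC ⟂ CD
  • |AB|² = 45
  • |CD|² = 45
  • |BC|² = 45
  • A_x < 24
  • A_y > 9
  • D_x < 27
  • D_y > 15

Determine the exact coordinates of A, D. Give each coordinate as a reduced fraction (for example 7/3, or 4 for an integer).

A = (18, 12)
D = (21, 18)

1. A_x = 18  [[AB ⟂ BC ⇒ -3x-6y+126=0] ∩ [|A−(24, 9)|²=45]]
2. A_y = 12  [[AB ⟂ BC ⇒ -3x-6y+126=0] ∩ [|A−(24, 9)|²=45]]
   so A = (18, 12)
3. D_x = 21  [[BC ⟂ CD ⇒ 3x+6y-171=0] ∩ [|D−(27, 15)|²=45]]
4. D_y = 18  [[BC ⟂ CD ⇒ 3x+6y-171=0] ∩ [|D−(27, 15)|²=45]]
   so D = (21, 18)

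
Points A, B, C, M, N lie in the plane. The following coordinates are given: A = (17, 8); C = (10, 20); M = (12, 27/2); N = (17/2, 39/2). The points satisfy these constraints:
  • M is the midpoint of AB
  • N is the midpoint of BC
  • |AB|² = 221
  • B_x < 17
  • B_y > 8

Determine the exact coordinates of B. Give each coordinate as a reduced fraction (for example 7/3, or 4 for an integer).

1. B_x = 7  [B = 2·M−A = 2·(12, 27/2)−(17, 8)]
2. B_y = 19  [B = 2·M−A = 2·(12, 27/2)−(17, 8)]
   so B = (7, 19)

B = (7, 19)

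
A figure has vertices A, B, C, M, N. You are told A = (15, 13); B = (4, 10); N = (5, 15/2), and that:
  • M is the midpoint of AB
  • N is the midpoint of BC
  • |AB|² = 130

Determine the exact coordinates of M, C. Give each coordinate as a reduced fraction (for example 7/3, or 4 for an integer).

1. M_x = 19/2  [2·M = A+B = (15, 13)+(4, 10)]
2. M_y = 23/2  [2·M = A+B = (15, 13)+(4, 10)]
   so M = (19/2, 23/2)
3. C_x = 6  [C = 2·N−B = 2·(5, 15/2)−(4, 10)]
4. C_y = 5  [C = 2·N−B = 2·(5, 15/2)−(4, 10)]
   so C = (6, 5)

M = (19/2, 23/2)
C = (6, 5)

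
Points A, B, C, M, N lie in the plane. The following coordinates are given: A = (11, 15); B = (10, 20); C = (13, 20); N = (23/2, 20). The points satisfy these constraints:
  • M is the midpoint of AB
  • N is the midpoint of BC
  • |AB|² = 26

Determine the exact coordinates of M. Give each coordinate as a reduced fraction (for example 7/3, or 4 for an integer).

1. M_x = 21/2  [2·M = A+B = (11, 15)+(10, 20)]
2. M_y = 35/2  [2·M = A+B = (11, 15)+(10, 20)]
   so M = (21/2, 35/2)

M = (21/2, 35/2)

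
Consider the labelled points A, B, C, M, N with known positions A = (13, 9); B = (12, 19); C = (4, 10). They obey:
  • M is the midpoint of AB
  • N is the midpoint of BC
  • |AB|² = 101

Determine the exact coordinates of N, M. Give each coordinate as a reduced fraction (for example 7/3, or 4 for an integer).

1. M_x = 25/2  [2·M = A+B = (13, 9)+(12, 19)]
2. M_y = 14  [2·M = A+B = (13, 9)+(12, 19)]
   so M = (25/2, 14)
3. N_x = 8  [2·N = B+C = (12, 19)+(4, 10)]
4. N_y = 29/2  [2·N = B+C = (12, 19)+(4, 10)]
   so N = (8, 29/2)

N = (8, 29/2)
M = (25/2, 14)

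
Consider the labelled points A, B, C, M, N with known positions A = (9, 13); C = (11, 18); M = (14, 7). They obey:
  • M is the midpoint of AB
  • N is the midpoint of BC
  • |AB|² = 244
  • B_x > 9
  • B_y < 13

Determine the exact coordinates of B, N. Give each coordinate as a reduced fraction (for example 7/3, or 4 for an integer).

1. B_x = 19  [B = 2·M−A = 2·(14, 7)−(9, 13)]
2. B_y = 1  [B = 2·M−A = 2·(14, 7)−(9, 13)]
   so B = (19, 1)
3. N_x = 15  [2·N = B+C = (19, 1)+(11, 18)]
4. N_y = 19/2  [2·N = B+C = (19, 1)+(11, 18)]
   so N = (15, 19/2)

B = (19, 1)
N = (15, 19/2)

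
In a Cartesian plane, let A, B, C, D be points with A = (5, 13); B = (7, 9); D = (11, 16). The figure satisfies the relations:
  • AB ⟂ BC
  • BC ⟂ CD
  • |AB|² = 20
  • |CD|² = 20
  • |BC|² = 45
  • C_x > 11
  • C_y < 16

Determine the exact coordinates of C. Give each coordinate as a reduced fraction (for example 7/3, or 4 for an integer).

C = (13, 12)

1. C_x = 13  [[AB ⟂ BC ⇒ 2x-4y+22=0] ∩ [|C−(11, 16)|²=20]]
2. C_y = 12  [[AB ⟂ BC ⇒ 2x-4y+22=0] ∩ [|C−(11, 16)|²=20]]
   so C = (13, 12)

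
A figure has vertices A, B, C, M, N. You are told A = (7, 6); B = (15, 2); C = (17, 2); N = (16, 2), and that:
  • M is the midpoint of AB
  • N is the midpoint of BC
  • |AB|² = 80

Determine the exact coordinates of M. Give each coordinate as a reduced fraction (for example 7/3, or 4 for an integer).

M = (11, 4)

1. M_x = 11  [2·M = A+B = (7, 6)+(15, 2)]
2. M_y = 4  [2·M = A+B = (7, 6)+(15, 2)]
   so M = (11, 4)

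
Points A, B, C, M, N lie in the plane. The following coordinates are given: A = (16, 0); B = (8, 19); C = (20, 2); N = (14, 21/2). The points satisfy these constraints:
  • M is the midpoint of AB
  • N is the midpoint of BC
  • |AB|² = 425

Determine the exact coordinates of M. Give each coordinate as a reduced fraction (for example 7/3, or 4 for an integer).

M = (12, 19/2)

1. M_x = 12  [2·M = A+B = (16, 0)+(8, 19)]
2. M_y = 19/2  [2·M = A+B = (16, 0)+(8, 19)]
   so M = (12, 19/2)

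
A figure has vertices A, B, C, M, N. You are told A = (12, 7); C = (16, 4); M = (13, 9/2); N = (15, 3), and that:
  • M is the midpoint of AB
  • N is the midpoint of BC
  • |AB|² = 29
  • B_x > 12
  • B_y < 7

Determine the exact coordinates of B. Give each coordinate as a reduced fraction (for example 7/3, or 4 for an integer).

B = (14, 2)

1. B_x = 14  [B = 2·M−A = 2·(13, 9/2)−(12, 7)]
2. B_y = 2  [B = 2·M−A = 2·(13, 9/2)−(12, 7)]
   so B = (14, 2)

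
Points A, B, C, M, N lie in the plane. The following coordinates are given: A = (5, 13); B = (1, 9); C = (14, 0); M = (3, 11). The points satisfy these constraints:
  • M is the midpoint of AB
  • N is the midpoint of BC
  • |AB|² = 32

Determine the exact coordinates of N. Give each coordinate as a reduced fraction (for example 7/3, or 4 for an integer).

1. N_x = 15/2  [2·N = B+C = (1, 9)+(14, 0)]
2. N_y = 9/2  [2·N = B+C = (1, 9)+(14, 0)]
   so N = (15/2, 9/2)

N = (15/2, 9/2)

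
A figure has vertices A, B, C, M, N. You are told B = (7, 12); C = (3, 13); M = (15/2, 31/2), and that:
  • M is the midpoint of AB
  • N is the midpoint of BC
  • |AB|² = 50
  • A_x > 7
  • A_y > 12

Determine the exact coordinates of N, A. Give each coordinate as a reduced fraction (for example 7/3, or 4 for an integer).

1. A_x = 8  [A = 2·M−B = 2·(15/2, 31/2)−(7, 12)]
2. A_y = 19  [A = 2·M−B = 2·(15/2, 31/2)−(7, 12)]
   so A = (8, 19)
3. N_x = 5  [2·N = B+C = (7, 12)+(3, 13)]
4. N_y = 25/2  [2·N = B+C = (7, 12)+(3, 13)]
   so N = (5, 25/2)

N = (5, 25/2)
A = (8, 19)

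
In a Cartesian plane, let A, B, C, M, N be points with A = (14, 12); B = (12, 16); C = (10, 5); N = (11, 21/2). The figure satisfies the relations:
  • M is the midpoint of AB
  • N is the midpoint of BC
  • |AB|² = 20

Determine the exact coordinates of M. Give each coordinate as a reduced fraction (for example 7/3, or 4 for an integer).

1. M_x = 13  [2·M = A+B = (14, 12)+(12, 16)]
2. M_y = 14  [2·M = A+B = (14, 12)+(12, 16)]
   so M = (13, 14)

M = (13, 14)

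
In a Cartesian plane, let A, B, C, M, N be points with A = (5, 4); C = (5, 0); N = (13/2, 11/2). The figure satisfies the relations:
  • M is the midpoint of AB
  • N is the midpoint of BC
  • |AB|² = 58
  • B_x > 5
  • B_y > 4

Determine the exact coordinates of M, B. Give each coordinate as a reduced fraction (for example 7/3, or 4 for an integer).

M = (13/2, 15/2)
B = (8, 11)

1. B_x = 8  [B = 2·N−C = 2·(13/2, 11/2)−(5, 0)]
2. B_y = 11  [B = 2·N−C = 2·(13/2, 11/2)−(5, 0)]
   so B = (8, 11)
3. M_x = 13/2  [2·M = A+B = (5, 4)+(8, 11)]
4. M_y = 15/2  [2·M = A+B = (5, 4)+(8, 11)]
   so M = (13/2, 15/2)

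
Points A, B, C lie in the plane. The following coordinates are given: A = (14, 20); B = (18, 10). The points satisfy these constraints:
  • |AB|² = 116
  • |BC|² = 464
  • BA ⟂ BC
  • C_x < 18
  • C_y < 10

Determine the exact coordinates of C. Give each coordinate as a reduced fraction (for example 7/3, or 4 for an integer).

1. C_x = -2  [[BA ⟂ BC ⇒ -4x+10y-28=0] ∩ [|C−(18, 10)|²=464]]
2. C_y = 2  [[BA ⟂ BC ⇒ -4x+10y-28=0] ∩ [|C−(18, 10)|²=464]]
   so C = (-2, 2)

C = (-2, 2)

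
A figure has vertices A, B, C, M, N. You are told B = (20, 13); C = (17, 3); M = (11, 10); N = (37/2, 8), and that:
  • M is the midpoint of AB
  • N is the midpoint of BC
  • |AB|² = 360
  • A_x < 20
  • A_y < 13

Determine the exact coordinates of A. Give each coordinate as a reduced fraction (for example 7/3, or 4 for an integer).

A = (2, 7)

1. A_x = 2  [A = 2·M−B = 2·(11, 10)−(20, 13)]
2. A_y = 7  [A = 2·M−B = 2·(11, 10)−(20, 13)]
   so A = (2, 7)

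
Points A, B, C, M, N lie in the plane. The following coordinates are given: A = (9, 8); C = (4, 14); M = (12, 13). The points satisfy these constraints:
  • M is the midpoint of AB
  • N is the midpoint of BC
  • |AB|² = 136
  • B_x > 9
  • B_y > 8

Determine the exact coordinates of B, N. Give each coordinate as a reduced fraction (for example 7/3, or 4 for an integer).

1. B_x = 15  [B = 2·M−A = 2·(12, 13)−(9, 8)]
2. B_y = 18  [B = 2·M−A = 2·(12, 13)−(9, 8)]
   so B = (15, 18)
3. N_x = 19/2  [2·N = B+C = (15, 18)+(4, 14)]
4. N_y = 16  [2·N = B+C = (15, 18)+(4, 14)]
   so N = (19/2, 16)

B = (15, 18)
N = (19/2, 16)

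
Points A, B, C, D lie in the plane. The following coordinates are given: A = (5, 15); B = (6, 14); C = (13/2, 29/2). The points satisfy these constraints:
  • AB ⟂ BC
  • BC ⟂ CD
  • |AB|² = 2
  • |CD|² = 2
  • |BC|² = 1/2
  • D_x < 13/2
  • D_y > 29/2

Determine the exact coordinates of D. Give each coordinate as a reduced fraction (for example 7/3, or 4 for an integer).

1. D_x = 11/2  [[BC ⟂ CD ⇒ 1/2x+1/2y-21/2=0] ∩ [|D−(13/2, 29/2)|²=2]]
2. D_y = 31/2  [[BC ⟂ CD ⇒ 1/2x+1/2y-21/2=0] ∩ [|D−(13/2, 29/2)|²=2]]
   so D = (11/2, 31/2)

D = (11/2, 31/2)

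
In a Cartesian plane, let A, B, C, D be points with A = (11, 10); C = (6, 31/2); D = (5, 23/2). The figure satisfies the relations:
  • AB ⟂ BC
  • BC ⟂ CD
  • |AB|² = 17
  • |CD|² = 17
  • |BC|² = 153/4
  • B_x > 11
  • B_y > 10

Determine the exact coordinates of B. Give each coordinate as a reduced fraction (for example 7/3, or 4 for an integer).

1. B_x = 12  [[BC ⟂ CD ⇒ 1x+4y-68=0] ∩ [|B−(11, 10)|²=17]]
2. B_y = 14  [[BC ⟂ CD ⇒ 1x+4y-68=0] ∩ [|B−(11, 10)|²=17]]
   so B = (12, 14)

B = (12, 14)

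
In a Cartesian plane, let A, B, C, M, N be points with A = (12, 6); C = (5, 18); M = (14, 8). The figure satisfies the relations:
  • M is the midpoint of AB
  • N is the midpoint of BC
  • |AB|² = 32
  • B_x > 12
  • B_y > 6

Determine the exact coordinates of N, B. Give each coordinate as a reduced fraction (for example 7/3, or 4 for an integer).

N = (21/2, 14)
B = (16, 10)

1. B_x = 16  [B = 2·M−A = 2·(14, 8)−(12, 6)]
2. B_y = 10  [B = 2·M−A = 2·(14, 8)−(12, 6)]
   so B = (16, 10)
3. N_x = 21/2  [2·N = B+C = (16, 10)+(5, 18)]
4. N_y = 14  [2·N = B+C = (16, 10)+(5, 18)]
   so N = (21/2, 14)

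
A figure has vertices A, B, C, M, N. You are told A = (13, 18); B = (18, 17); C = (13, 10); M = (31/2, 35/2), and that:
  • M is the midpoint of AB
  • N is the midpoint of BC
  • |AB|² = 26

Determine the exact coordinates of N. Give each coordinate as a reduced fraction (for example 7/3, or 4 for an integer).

1. N_x = 31/2  [2·N = B+C = (18, 17)+(13, 10)]
2. N_y = 27/2  [2·N = B+C = (18, 17)+(13, 10)]
   so N = (31/2, 27/2)

N = (31/2, 27/2)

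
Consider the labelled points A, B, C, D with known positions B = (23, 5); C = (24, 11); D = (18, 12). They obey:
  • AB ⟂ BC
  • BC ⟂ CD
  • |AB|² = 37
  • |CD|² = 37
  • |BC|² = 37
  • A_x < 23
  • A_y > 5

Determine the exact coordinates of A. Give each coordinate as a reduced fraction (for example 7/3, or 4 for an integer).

1. A_x = 17  [[AB ⟂ BC ⇒ -1x-6y+53=0] ∩ [|A−(23, 5)|²=37]]
2. A_y = 6  [[AB ⟂ BC ⇒ -1x-6y+53=0] ∩ [|A−(23, 5)|²=37]]
   so A = (17, 6)

A = (17, 6)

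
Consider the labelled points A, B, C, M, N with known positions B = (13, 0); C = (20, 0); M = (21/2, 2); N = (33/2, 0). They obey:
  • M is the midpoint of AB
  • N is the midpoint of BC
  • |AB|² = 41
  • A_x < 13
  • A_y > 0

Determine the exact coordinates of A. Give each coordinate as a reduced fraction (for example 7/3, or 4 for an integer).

A = (8, 4)

1. A_x = 8  [A = 2·M−B = 2·(21/2, 2)−(13, 0)]
2. A_y = 4  [A = 2·M−B = 2·(21/2, 2)−(13, 0)]
   so A = (8, 4)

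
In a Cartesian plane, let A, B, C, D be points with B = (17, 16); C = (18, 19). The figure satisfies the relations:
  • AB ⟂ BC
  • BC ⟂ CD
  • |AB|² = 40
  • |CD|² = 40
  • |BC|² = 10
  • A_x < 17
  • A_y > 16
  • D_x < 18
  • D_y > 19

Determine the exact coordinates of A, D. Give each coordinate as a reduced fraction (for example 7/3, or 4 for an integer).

1. A_x = 11  [[AB ⟂ BC ⇒ -1x-3y+65=0] ∩ [|A−(17, 16)|²=40]]
2. A_y = 18  [[AB ⟂ BC ⇒ -1x-3y+65=0] ∩ [|A−(17, 16)|²=40]]
   so A = (11, 18)
3. D_x = 12  [[BC ⟂ CD ⇒ 1x+3y-75=0] ∩ [|D−(18, 19)|²=40]]
4. D_y = 21  [[BC ⟂ CD ⇒ 1x+3y-75=0] ∩ [|D−(18, 19)|²=40]]
   so D = (12, 21)

A = (11, 18)
D = (12, 21)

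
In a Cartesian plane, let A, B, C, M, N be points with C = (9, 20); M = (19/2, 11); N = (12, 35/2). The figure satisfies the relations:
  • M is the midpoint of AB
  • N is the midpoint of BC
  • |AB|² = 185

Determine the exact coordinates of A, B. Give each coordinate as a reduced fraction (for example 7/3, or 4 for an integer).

A = (4, 7)
B = (15, 15)

1. B_x = 15  [B = 2·N−C = 2·(12, 35/2)−(9, 20)]
2. B_y = 15  [B = 2·N−C = 2·(12, 35/2)−(9, 20)]
   so B = (15, 15)
3. A_x = 4  [A = 2·M−B = 2·(19/2, 11)−(15, 15)]
4. A_y = 7  [A = 2·M−B = 2·(19/2, 11)−(15, 15)]
   so A = (4, 7)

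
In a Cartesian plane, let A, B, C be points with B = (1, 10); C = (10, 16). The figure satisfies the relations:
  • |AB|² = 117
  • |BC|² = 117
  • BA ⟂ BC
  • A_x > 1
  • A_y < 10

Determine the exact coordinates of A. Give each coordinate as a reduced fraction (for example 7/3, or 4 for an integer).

A = (7, 1)

1. A_x = 7  [[BA ⟂ BC ⇒ 9x+6y-69=0] ∩ [|A−(1, 10)|²=117]]
2. A_y = 1  [[BA ⟂ BC ⇒ 9x+6y-69=0] ∩ [|A−(1, 10)|²=117]]
   so A = (7, 1)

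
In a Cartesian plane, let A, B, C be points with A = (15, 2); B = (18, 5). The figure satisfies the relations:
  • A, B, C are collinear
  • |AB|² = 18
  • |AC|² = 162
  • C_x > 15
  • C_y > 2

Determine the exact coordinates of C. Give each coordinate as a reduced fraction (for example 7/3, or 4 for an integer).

C = (24, 11)

1. C_x = 24  [[A, B, C are collinear ⇒ -3x+3y+39=0] ∩ [|C−(15, 2)|²=162]]
2. C_y = 11  [[A, B, C are collinear ⇒ -3x+3y+39=0] ∩ [|C−(15, 2)|²=162]]
   so C = (24, 11)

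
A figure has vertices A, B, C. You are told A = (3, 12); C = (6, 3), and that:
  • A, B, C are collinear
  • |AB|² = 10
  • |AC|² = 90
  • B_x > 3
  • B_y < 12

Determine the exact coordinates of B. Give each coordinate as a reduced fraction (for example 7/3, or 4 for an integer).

1. B_x = 4  [[A, B, C are collinear ⇒ -9x-3y+63=0] ∩ [|B−(3, 12)|²=10]]
2. B_y = 9  [[A, B, C are collinear ⇒ -9x-3y+63=0] ∩ [|B−(3, 12)|²=10]]
   so B = (4, 9)

B = (4, 9)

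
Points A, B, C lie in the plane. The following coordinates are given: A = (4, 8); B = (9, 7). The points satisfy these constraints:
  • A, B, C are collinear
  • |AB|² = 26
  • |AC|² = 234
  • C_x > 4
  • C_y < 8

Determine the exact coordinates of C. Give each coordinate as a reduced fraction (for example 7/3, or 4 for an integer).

1. C_x = 19  [[A, B, C are collinear ⇒ 1x+5y-44=0] ∩ [|C−(4, 8)|²=234]]
2. C_y = 5  [[A, B, C are collinear ⇒ 1x+5y-44=0] ∩ [|C−(4, 8)|²=234]]
   so C = (19, 5)

C = (19, 5)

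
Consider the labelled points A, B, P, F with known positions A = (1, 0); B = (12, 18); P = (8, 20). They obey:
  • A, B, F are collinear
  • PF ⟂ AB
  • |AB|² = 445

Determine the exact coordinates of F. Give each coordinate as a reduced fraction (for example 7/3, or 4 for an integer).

1. F_x = 5252/445  [[A, B, F are collinear ⇒ -18x+11y+18=0] ∩ [PF ⟂ AB ⇒ 11x+18y-448=0]]
2. F_y = 7866/445  [[A, B, F are collinear ⇒ -18x+11y+18=0] ∩ [PF ⟂ AB ⇒ 11x+18y-448=0]]
   so F = (5252/445, 7866/445)

F = (5252/445, 7866/445)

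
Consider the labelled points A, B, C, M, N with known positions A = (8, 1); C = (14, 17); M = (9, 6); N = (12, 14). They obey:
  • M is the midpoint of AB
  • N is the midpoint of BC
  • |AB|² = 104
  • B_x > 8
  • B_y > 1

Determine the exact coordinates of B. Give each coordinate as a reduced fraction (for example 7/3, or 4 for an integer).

B = (10, 11)

1. B_x = 10  [B = 2·M−A = 2·(9, 6)−(8, 1)]
2. B_y = 11  [B = 2·M−A = 2·(9, 6)−(8, 1)]
   so B = (10, 11)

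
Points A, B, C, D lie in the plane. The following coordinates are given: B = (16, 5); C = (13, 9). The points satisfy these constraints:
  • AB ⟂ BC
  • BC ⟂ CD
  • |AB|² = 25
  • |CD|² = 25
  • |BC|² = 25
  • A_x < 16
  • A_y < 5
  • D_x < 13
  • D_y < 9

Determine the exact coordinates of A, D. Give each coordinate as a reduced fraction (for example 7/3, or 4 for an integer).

A = (12, 2)
D = (9, 6)

1. A_x = 12  [[AB ⟂ BC ⇒ 3x-4y-28=0] ∩ [|A−(16, 5)|²=25]]
2. A_y = 2  [[AB ⟂ BC ⇒ 3x-4y-28=0] ∩ [|A−(16, 5)|²=25]]
   so A = (12, 2)
3. D_x = 9  [[BC ⟂ CD ⇒ -3x+4y+3=0] ∩ [|D−(13, 9)|²=25]]
4. D_y = 6  [[BC ⟂ CD ⇒ -3x+4y+3=0] ∩ [|D−(13, 9)|²=25]]
   so D = (9, 6)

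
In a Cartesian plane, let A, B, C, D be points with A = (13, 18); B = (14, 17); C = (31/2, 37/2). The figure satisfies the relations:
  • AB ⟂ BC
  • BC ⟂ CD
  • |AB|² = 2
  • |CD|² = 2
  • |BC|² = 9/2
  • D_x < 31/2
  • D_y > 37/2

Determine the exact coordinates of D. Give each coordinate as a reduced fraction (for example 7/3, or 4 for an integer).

D = (29/2, 39/2)

1. D_x = 29/2  [[BC ⟂ CD ⇒ 3/2x+3/2y-51=0] ∩ [|D−(31/2, 37/2)|²=2]]
2. D_y = 39/2  [[BC ⟂ CD ⇒ 3/2x+3/2y-51=0] ∩ [|D−(31/2, 37/2)|²=2]]
   so D = (29/2, 39/2)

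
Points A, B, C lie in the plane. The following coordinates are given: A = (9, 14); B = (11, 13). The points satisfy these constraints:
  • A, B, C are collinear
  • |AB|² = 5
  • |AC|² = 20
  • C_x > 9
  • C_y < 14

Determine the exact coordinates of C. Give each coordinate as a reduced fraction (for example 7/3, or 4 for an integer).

1. C_x = 13  [[A, B, C are collinear ⇒ 1x+2y-37=0] ∩ [|C−(9, 14)|²=20]]
2. C_y = 12  [[A, B, C are collinear ⇒ 1x+2y-37=0] ∩ [|C−(9, 14)|²=20]]
   so C = (13, 12)

C = (13, 12)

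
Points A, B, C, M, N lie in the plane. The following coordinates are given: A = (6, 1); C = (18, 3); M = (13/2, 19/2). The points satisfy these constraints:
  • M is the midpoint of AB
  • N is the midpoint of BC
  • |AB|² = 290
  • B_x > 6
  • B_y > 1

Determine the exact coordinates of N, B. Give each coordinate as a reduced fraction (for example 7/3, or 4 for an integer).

N = (25/2, 21/2)
B = (7, 18)

1. B_x = 7  [B = 2·M−A = 2·(13/2, 19/2)−(6, 1)]
2. B_y = 18  [B = 2·M−A = 2·(13/2, 19/2)−(6, 1)]
   so B = (7, 18)
3. N_x = 25/2  [2·N = B+C = (7, 18)+(18, 3)]
4. N_y = 21/2  [2·N = B+C = (7, 18)+(18, 3)]
   so N = (25/2, 21/2)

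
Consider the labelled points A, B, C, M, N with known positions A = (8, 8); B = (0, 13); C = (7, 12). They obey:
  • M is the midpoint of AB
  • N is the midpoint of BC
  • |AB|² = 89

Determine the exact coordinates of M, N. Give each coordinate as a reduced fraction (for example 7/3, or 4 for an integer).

1. M_x = 4  [2·M = A+B = (8, 8)+(0, 13)]
2. M_y = 21/2  [2·M = A+B = (8, 8)+(0, 13)]
   so M = (4, 21/2)
3. N_x = 7/2  [2·N = B+C = (0, 13)+(7, 12)]
4. N_y = 25/2  [2·N = B+C = (0, 13)+(7, 12)]
   so N = (7/2, 25/2)

M = (4, 21/2)
N = (7/2, 25/2)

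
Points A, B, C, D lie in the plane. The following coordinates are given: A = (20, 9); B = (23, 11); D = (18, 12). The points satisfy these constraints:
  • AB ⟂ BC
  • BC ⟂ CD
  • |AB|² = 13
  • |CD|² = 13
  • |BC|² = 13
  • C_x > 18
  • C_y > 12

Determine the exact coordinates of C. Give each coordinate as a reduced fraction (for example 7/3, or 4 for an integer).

1. C_x = 21  [[AB ⟂ BC ⇒ 3x+2y-91=0] ∩ [|C−(18, 12)|²=13]]
2. C_y = 14  [[AB ⟂ BC ⇒ 3x+2y-91=0] ∩ [|C−(18, 12)|²=13]]
   so C = (21, 14)

C = (21, 14)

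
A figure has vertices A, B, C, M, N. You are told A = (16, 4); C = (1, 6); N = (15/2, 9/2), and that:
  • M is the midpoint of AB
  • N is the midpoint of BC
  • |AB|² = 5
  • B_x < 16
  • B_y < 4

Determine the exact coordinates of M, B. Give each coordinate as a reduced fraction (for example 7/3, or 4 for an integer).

1. B_x = 14  [B = 2·N−C = 2·(15/2, 9/2)−(1, 6)]
2. B_y = 3  [B = 2·N−C = 2·(15/2, 9/2)−(1, 6)]
   so B = (14, 3)
3. M_x = 15  [2·M = A+B = (16, 4)+(14, 3)]
4. M_y = 7/2  [2·M = A+B = (16, 4)+(14, 3)]
   so M = (15, 7/2)

M = (15, 7/2)
B = (14, 3)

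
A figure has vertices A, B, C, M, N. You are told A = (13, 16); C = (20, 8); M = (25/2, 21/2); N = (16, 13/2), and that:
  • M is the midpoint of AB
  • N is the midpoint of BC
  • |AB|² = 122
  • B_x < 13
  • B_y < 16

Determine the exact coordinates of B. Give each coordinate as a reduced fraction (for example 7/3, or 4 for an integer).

B = (12, 5)

1. B_x = 12  [B = 2·M−A = 2·(25/2, 21/2)−(13, 16)]
2. B_y = 5  [B = 2·M−A = 2·(25/2, 21/2)−(13, 16)]
   so B = (12, 5)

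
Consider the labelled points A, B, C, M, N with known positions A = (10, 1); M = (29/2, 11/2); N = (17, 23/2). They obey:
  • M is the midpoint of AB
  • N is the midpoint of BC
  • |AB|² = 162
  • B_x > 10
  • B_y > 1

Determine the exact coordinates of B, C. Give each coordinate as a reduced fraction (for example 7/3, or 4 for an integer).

B = (19, 10)
C = (15, 13)

1. B_x = 19  [B = 2·M−A = 2·(29/2, 11/2)−(10, 1)]
2. B_y = 10  [B = 2·M−A = 2·(29/2, 11/2)−(10, 1)]
   so B = (19, 10)
3. C_x = 15  [C = 2·N−B = 2·(17, 23/2)−(19, 10)]
4. C_y = 13  [C = 2·N−B = 2·(17, 23/2)−(19, 10)]
   so C = (15, 13)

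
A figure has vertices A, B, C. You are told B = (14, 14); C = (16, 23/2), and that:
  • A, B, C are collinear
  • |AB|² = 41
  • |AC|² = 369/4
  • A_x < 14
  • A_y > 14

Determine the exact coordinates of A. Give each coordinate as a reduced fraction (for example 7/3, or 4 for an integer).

A = (10, 19)

1. A_x = 10  [[A, B, C are collinear ⇒ 5/2x+2y-63=0] ∩ [|A−(14, 14)|²=41]]
2. A_y = 19  [[A, B, C are collinear ⇒ 5/2x+2y-63=0] ∩ [|A−(14, 14)|²=41]]
   so A = (10, 19)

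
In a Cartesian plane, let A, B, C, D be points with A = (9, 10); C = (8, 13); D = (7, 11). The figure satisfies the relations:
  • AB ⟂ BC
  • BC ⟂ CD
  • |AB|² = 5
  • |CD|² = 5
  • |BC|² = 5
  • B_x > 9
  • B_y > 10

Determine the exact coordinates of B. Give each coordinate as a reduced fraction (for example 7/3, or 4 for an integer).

B = (10, 12)

1. B_x = 10  [[BC ⟂ CD ⇒ 1x+2y-34=0] ∩ [|B−(9, 10)|²=5]]
2. B_y = 12  [[BC ⟂ CD ⇒ 1x+2y-34=0] ∩ [|B−(9, 10)|²=5]]
   so B = (10, 12)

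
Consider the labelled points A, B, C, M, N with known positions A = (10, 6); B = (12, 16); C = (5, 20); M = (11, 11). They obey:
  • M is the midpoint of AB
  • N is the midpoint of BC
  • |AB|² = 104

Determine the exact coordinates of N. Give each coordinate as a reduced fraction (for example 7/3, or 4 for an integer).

1. N_x = 17/2  [2·N = B+C = (12, 16)+(5, 20)]
2. N_y = 18  [2·N = B+C = (12, 16)+(5, 20)]
   so N = (17/2, 18)

N = (17/2, 18)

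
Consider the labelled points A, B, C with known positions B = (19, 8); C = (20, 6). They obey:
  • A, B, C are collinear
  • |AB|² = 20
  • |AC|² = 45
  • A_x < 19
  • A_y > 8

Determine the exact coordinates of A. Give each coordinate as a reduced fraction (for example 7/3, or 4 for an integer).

A = (17, 12)

1. A_x = 17  [[A, B, C are collinear ⇒ 2x+1y-46=0] ∩ [|A−(19, 8)|²=20]]
2. A_y = 12  [[A, B, C are collinear ⇒ 2x+1y-46=0] ∩ [|A−(19, 8)|²=20]]
   so A = (17, 12)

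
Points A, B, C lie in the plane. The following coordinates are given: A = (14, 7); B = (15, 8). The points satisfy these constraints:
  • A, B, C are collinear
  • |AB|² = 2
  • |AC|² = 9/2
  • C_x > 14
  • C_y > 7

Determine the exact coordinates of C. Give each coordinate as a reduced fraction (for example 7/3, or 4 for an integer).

1. C_x = 31/2  [[A, B, C are collinear ⇒ -1x+1y+7=0] ∩ [|C−(14, 7)|²=9/2]]
2. C_y = 17/2  [[A, B, C are collinear ⇒ -1x+1y+7=0] ∩ [|C−(14, 7)|²=9/2]]
   so C = (31/2, 17/2)

C = (31/2, 17/2)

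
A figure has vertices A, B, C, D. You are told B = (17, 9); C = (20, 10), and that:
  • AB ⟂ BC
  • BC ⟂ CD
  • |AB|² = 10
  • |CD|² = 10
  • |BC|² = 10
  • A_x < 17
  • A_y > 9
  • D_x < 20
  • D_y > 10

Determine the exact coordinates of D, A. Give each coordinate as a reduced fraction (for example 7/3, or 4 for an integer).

1. D_x = 19  [[BC ⟂ CD ⇒ 3x+1y-70=0] ∩ [|D−(20, 10)|²=10]]
2. D_y = 13  [[BC ⟂ CD ⇒ 3x+1y-70=0] ∩ [|D−(20, 10)|²=10]]
   so D = (19, 13)
3. A_x = 16  [[AB ⟂ BC ⇒ -3x-1y+60=0] ∩ [|A−(17, 9)|²=10]]
4. A_y = 12  [[AB ⟂ BC ⇒ -3x-1y+60=0] ∩ [|A−(17, 9)|²=10]]
   so A = (16, 12)

D = (19, 13)
A = (16, 12)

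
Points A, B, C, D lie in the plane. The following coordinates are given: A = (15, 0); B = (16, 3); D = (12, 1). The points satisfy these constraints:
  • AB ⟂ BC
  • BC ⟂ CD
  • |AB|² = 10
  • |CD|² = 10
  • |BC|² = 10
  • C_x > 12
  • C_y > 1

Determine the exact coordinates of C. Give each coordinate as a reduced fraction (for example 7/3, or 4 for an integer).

1. C_x = 13  [[AB ⟂ BC ⇒ 1x+3y-25=0] ∩ [|C−(12, 1)|²=10]]
2. C_y = 4  [[AB ⟂ BC ⇒ 1x+3y-25=0] ∩ [|C−(12, 1)|²=10]]
   so C = (13, 4)

C = (13, 4)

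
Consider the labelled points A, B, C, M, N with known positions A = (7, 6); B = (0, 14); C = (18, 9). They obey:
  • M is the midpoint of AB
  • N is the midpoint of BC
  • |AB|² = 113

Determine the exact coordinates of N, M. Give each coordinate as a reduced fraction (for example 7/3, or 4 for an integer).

N = (9, 23/2)
M = (7/2, 10)

1. M_x = 7/2  [2·M = A+B = (7, 6)+(0, 14)]
2. M_y = 10  [2·M = A+B = (7, 6)+(0, 14)]
   so M = (7/2, 10)
3. N_x = 9  [2·N = B+C = (0, 14)+(18, 9)]
4. N_y = 23/2  [2·N = B+C = (0, 14)+(18, 9)]
   so N = (9, 23/2)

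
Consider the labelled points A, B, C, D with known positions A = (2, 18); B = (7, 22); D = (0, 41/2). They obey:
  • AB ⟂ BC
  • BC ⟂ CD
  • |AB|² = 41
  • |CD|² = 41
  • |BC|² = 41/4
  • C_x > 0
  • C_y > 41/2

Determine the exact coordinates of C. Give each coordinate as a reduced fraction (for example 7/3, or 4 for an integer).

1. C_x = 5  [[AB ⟂ BC ⇒ 5x+4y-123=0] ∩ [|C−(0, 41/2)|²=41]]
2. C_y = 49/2  [[AB ⟂ BC ⇒ 5x+4y-123=0] ∩ [|C−(0, 41/2)|²=41]]
   so C = (5, 49/2)

C = (5, 49/2)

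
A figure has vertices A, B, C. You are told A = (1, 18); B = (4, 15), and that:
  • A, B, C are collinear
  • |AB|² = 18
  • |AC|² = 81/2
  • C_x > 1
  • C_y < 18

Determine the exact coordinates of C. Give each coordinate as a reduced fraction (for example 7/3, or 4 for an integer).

1. C_x = 11/2  [[A, B, C are collinear ⇒ 3x+3y-57=0] ∩ [|C−(1, 18)|²=81/2]]
2. C_y = 27/2  [[A, B, C are collinear ⇒ 3x+3y-57=0] ∩ [|C−(1, 18)|²=81/2]]
   so C = (11/2, 27/2)

C = (11/2, 27/2)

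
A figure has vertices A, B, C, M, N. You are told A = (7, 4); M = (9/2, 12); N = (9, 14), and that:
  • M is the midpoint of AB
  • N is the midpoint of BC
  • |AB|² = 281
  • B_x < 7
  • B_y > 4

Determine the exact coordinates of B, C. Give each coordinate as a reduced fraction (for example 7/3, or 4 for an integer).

1. B_x = 2  [B = 2·M−A = 2·(9/2, 12)−(7, 4)]
2. B_y = 20  [B = 2·M−A = 2·(9/2, 12)−(7, 4)]
   so B = (2, 20)
3. C_x = 16  [C = 2·N−B = 2·(9, 14)−(2, 20)]
4. C_y = 8  [C = 2·N−B = 2·(9, 14)−(2, 20)]
   so C = (16, 8)

B = (2, 20)
C = (16, 8)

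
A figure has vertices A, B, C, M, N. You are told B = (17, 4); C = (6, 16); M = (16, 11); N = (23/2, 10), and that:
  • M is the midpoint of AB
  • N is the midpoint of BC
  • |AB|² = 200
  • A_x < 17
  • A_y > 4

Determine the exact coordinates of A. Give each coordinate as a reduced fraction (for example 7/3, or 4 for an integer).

1. A_x = 15  [A = 2·M−B = 2·(16, 11)−(17, 4)]
2. A_y = 18  [A = 2·M−B = 2·(16, 11)−(17, 4)]
   so A = (15, 18)

A = (15, 18)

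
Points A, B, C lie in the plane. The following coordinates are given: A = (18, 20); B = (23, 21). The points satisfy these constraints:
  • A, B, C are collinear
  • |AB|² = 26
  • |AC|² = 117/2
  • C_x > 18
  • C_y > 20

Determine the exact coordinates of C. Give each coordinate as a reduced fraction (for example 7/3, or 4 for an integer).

1. C_x = 51/2  [[A, B, C are collinear ⇒ -1x+5y-82=0] ∩ [|C−(18, 20)|²=117/2]]
2. C_y = 43/2  [[A, B, C are collinear ⇒ -1x+5y-82=0] ∩ [|C−(18, 20)|²=117/2]]
   so C = (51/2, 43/2)

C = (51/2, 43/2)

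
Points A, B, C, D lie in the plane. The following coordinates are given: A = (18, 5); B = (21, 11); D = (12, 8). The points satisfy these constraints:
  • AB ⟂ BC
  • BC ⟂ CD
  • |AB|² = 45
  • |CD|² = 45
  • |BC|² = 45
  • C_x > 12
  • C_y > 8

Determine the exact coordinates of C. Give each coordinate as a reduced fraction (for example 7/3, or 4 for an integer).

C = (15, 14)

1. C_x = 15  [[AB ⟂ BC ⇒ 3x+6y-129=0] ∩ [|C−(12, 8)|²=45]]
2. C_y = 14  [[AB ⟂ BC ⇒ 3x+6y-129=0] ∩ [|C−(12, 8)|²=45]]
   so C = (15, 14)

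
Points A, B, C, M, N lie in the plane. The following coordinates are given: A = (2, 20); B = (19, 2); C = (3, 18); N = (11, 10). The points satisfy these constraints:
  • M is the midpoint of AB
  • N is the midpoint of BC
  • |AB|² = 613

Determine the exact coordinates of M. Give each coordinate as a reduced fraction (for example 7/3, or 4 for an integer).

1. M_x = 21/2  [2·M = A+B = (2, 20)+(19, 2)]
2. M_y = 11  [2·M = A+B = (2, 20)+(19, 2)]
   so M = (21/2, 11)

M = (21/2, 11)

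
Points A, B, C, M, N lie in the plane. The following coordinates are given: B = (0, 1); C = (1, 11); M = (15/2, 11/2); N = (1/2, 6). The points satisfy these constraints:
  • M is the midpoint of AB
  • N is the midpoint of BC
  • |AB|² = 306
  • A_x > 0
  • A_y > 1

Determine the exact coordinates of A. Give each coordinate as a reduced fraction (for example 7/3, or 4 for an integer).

1. A_x = 15  [A = 2·M−B = 2·(15/2, 11/2)−(0, 1)]
2. A_y = 10  [A = 2·M−B = 2·(15/2, 11/2)−(0, 1)]
   so A = (15, 10)

A = (15, 10)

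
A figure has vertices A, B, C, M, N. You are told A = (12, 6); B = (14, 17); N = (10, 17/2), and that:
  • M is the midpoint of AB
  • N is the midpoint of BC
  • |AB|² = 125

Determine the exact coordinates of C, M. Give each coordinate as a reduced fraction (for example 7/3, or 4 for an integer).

1. M_x = 13  [2·M = A+B = (12, 6)+(14, 17)]
2. M_y = 23/2  [2·M = A+B = (12, 6)+(14, 17)]
   so M = (13, 23/2)
3. C_x = 6  [C = 2·N−B = 2·(10, 17/2)−(14, 17)]
4. C_y = 0  [C = 2·N−B = 2·(10, 17/2)−(14, 17)]
   so C = (6, 0)

C = (6, 0)
M = (13, 23/2)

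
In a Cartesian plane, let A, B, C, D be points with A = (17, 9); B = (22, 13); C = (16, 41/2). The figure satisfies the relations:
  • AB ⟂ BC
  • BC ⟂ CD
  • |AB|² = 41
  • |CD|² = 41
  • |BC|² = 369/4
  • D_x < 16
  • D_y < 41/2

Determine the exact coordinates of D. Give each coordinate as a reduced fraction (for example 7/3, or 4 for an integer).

1. D_x = 11  [[BC ⟂ CD ⇒ -6x+15/2y-231/4=0] ∩ [|D−(16, 41/2)|²=41]]
2. D_y = 33/2  [[BC ⟂ CD ⇒ -6x+15/2y-231/4=0] ∩ [|D−(16, 41/2)|²=41]]
   so D = (11, 33/2)

D = (11, 33/2)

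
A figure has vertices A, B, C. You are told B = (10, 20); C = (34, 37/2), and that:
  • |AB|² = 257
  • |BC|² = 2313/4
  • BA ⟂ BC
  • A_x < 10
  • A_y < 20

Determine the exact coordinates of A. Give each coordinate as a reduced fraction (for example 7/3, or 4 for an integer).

1. A_x = 9  [[BA ⟂ BC ⇒ 24x-3/2y-210=0] ∩ [|A−(10, 20)|²=257]]
2. A_y = 4  [[BA ⟂ BC ⇒ 24x-3/2y-210=0] ∩ [|A−(10, 20)|²=257]]
   so A = (9, 4)

A = (9, 4)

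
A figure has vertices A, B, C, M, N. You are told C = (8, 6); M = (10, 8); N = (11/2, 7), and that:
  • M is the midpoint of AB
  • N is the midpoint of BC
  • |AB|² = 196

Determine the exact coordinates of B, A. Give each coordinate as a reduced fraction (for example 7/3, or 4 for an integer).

1. B_x = 3  [B = 2·N−C = 2·(11/2, 7)−(8, 6)]
2. B_y = 8  [B = 2·N−C = 2·(11/2, 7)−(8, 6)]
   so B = (3, 8)
3. A_x = 17  [A = 2·M−B = 2·(10, 8)−(3, 8)]
4. A_y = 8  [A = 2·M−B = 2·(10, 8)−(3, 8)]
   so A = (17, 8)

B = (3, 8)
A = (17, 8)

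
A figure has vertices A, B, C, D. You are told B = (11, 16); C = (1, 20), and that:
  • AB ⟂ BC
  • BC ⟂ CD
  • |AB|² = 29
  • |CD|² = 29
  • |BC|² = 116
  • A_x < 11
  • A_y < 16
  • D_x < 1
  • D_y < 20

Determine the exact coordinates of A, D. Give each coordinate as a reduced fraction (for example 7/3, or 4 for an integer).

1. A_x = 9  [[AB ⟂ BC ⇒ 10x-4y-46=0] ∩ [|A−(11, 16)|²=29]]
2. A_y = 11  [[AB ⟂ BC ⇒ 10x-4y-46=0] ∩ [|A−(11, 16)|²=29]]
   so A = (9, 11)
3. D_x = -1  [[BC ⟂ CD ⇒ -10x+4y-70=0] ∩ [|D−(1, 20)|²=29]]
4. D_y = 15  [[BC ⟂ CD ⇒ -10x+4y-70=0] ∩ [|D−(1, 20)|²=29]]
   so D = (-1, 15)

A = (9, 11)
D = (-1, 15)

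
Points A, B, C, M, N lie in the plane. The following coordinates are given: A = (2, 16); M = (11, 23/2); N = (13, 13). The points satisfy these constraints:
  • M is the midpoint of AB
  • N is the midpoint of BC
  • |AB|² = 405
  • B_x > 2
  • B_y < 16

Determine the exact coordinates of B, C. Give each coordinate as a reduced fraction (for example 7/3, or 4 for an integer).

B = (20, 7)
C = (6, 19)

1. B_x = 20  [B = 2·M−A = 2·(11, 23/2)−(2, 16)]
2. B_y = 7  [B = 2·M−A = 2·(11, 23/2)−(2, 16)]
   so B = (20, 7)
3. C_x = 6  [C = 2·N−B = 2·(13, 13)−(20, 7)]
4. C_y = 19  [C = 2·N−B = 2·(13, 13)−(20, 7)]
   so C = (6, 19)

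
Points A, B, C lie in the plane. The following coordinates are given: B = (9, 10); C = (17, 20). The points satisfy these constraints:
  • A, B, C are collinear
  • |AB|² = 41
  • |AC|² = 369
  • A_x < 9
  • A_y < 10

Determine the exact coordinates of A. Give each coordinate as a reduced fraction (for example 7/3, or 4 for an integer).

A = (5, 5)

1. A_x = 5  [[A, B, C are collinear ⇒ -10x+8y+10=0] ∩ [|A−(9, 10)|²=41]]
2. A_y = 5  [[A, B, C are collinear ⇒ -10x+8y+10=0] ∩ [|A−(9, 10)|²=41]]
   so A = (5, 5)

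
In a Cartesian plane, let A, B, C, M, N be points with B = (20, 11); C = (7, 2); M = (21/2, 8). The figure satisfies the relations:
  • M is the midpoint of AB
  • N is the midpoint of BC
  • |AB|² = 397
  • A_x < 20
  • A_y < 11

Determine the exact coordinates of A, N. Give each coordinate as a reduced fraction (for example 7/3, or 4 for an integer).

A = (1, 5)
N = (27/2, 13/2)

1. A_x = 1  [A = 2·M−B = 2·(21/2, 8)−(20, 11)]
2. A_y = 5  [A = 2·M−B = 2·(21/2, 8)−(20, 11)]
   so A = (1, 5)
3. N_x = 27/2  [2·N = B+C = (20, 11)+(7, 2)]
4. N_y = 13/2  [2·N = B+C = (20, 11)+(7, 2)]
   so N = (27/2, 13/2)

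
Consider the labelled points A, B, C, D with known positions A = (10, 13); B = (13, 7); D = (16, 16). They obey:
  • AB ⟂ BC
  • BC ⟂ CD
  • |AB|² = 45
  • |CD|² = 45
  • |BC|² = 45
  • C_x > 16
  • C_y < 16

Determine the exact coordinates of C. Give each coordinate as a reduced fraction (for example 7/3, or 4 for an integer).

1. C_x = 19  [[AB ⟂ BC ⇒ 3x-6y+3=0] ∩ [|C−(16, 16)|²=45]]
2. C_y = 10  [[AB ⟂ BC ⇒ 3x-6y+3=0] ∩ [|C−(16, 16)|²=45]]
   so C = (19, 10)

C = (19, 10)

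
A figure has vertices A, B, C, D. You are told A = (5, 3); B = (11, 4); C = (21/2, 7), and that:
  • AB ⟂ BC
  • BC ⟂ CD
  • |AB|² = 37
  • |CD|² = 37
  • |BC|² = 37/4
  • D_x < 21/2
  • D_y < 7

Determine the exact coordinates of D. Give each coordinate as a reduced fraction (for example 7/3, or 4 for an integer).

D = (9/2, 6)

1. D_x = 9/2  [[BC ⟂ CD ⇒ -1/2x+3y-63/4=0] ∩ [|D−(21/2, 7)|²=37]]
2. D_y = 6  [[BC ⟂ CD ⇒ -1/2x+3y-63/4=0] ∩ [|D−(21/2, 7)|²=37]]
   so D = (9/2, 6)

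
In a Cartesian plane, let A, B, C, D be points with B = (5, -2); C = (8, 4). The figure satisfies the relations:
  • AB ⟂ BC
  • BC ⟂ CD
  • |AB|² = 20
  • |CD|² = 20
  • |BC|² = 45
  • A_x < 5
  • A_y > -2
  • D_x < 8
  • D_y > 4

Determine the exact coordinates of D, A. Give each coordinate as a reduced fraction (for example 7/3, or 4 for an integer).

D = (4, 6)
A = (1, 0)

1. D_x = 4  [[BC ⟂ CD ⇒ 3x+6y-48=0] ∩ [|D−(8, 4)|²=20]]
2. D_y = 6  [[BC ⟂ CD ⇒ 3x+6y-48=0] ∩ [|D−(8, 4)|²=20]]
   so D = (4, 6)
3. A_x = 1  [[AB ⟂ BC ⇒ -3x-6y+3=0] ∩ [|A−(5, -2)|²=20]]
4. A_y = 0  [[AB ⟂ BC ⇒ -3x-6y+3=0] ∩ [|A−(5, -2)|²=20]]
   so A = (1, 0)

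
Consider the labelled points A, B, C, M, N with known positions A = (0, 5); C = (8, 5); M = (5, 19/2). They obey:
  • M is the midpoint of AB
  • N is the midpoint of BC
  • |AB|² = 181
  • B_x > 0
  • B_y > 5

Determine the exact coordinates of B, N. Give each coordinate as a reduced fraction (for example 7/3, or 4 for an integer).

1. B_x = 10  [B = 2·M−A = 2·(5, 19/2)−(0, 5)]
2. B_y = 14  [B = 2·M−A = 2·(5, 19/2)−(0, 5)]
   so B = (10, 14)
3. N_x = 9  [2·N = B+C = (10, 14)+(8, 5)]
4. N_y = 19/2  [2·N = B+C = (10, 14)+(8, 5)]
   so N = (9, 19/2)

B = (10, 14)
N = (9, 19/2)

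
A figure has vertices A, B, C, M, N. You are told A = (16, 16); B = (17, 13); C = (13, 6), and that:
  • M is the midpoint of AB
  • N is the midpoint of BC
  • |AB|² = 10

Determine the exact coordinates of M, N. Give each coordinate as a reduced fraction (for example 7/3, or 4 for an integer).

1. M_x = 33/2  [2·M = A+B = (16, 16)+(17, 13)]
2. M_y = 29/2  [2·M = A+B = (16, 16)+(17, 13)]
   so M = (33/2, 29/2)
3. N_x = 15  [2·N = B+C = (17, 13)+(13, 6)]
4. N_y = 19/2  [2·N = B+C = (17, 13)+(13, 6)]
   so N = (15, 19/2)

M = (33/2, 29/2)
N = (15, 19/2)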